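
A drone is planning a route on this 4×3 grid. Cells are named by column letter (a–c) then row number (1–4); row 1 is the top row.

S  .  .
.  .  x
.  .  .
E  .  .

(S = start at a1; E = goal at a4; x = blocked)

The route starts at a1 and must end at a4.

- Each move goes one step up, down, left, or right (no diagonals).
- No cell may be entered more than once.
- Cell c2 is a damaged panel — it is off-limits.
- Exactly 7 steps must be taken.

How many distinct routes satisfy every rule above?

Need simple routes of exactly 7 moves from a1 to a4 (Manhattan distance 3, so 2 moves are spent on a detour and 2 undoing it).
Enumerating: a1 a2 a3 b3 c3 c4 b4 a4 | a1 a2 b2 b3 c3 c4 b4 a4 | a1 b1 b2 b3 c3 c4 b4 a4 | a1 b1 b2 a2 a3 b3 b4 a4.
That gives 4 routes.

4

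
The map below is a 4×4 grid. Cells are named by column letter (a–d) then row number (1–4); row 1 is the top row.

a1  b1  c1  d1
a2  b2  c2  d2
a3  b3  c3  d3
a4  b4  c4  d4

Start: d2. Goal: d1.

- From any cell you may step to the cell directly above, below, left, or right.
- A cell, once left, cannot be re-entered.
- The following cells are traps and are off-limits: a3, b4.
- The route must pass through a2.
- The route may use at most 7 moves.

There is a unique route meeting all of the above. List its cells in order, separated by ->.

The 7-move cap with required stops at a2 leaves no slack for detours.
Route from d2: left 3 to a2, up 1 to a1, right 3 to d1 — 7 moves in all.
Check: all required cells visited; 7 ≤ 7 moves.

d2 -> c2 -> b2 -> a2 -> a1 -> b1 -> c1 -> d1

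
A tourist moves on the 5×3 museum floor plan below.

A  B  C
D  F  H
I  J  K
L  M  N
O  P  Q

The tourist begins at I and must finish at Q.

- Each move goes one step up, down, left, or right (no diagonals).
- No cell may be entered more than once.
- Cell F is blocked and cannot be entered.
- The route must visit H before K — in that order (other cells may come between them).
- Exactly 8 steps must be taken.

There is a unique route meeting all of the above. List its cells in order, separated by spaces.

The waypoints must appear in the order H, K, with no cell reused.
Route from I: up 2 to A, right 2 to C, down 4 to Q — 8 moves in all.
Check: order respected (H at step 5, K at step 6); 8 moves as required.

I D A B C H K N Q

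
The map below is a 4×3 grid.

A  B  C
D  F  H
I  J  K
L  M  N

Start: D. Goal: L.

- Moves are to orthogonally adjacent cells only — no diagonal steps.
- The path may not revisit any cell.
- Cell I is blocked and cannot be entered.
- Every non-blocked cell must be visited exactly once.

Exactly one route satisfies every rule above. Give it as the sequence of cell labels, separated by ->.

D -> A -> B -> C -> H -> F -> J -> K -> N -> M -> L

Need to visit all 11 open cells exactly once, starting at D and ending at L.
Cell A has only two open neighbours (D and B), so the path must pass straight through it: one of those is the cell it's entered from and the other is where it exits.
Route from D: up 1 to A, right 2 to C, down 1 to H, left 1 to F, down 1 to J, right 1 to K, down 1 to N, left 2 to L — 10 moves in all.
Check: all 11 open cells covered.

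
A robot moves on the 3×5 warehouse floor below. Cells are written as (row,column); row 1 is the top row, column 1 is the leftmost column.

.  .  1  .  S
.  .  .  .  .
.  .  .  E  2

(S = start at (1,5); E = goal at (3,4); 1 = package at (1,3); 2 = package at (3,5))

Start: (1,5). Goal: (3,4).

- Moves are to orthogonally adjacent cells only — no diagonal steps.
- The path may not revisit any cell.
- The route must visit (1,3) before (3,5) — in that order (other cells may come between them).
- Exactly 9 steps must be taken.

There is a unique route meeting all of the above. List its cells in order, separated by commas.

The waypoints must appear in the order (1,3), (3,5), with no cell reused.
Route from (1,5): left 3 to (1,2), down 1 to (2,2), right 3 to (2,5), down 1 to (3,5), left 1 to (3,4) — 9 moves in all.
Check: order respected (1 at step 2, 2 at step 8); 9 moves as required.

(1,5), (1,4), (1,3), (1,2), (2,2), (2,3), (2,4), (2,5), (3,5), (3,4)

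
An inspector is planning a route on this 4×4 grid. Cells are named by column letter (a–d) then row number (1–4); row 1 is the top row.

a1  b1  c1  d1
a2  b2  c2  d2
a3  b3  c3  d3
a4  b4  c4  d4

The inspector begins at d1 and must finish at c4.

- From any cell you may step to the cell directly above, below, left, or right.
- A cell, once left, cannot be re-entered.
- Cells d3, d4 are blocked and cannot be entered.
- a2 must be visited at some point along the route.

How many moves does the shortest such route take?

Any route passes through a2 somewhere between d1 and c4. Summing Manhattan distances along the two legs (d1 → a2 → c4) gives a lower bound of 4 + 4 = 8 moves.
A route of 8 moves achieves this: d1 → d2 → c2 → b2 → a2 → a3 → a4 → b4 → c4.
Since 8 matches the lower bound, it is optimal.

8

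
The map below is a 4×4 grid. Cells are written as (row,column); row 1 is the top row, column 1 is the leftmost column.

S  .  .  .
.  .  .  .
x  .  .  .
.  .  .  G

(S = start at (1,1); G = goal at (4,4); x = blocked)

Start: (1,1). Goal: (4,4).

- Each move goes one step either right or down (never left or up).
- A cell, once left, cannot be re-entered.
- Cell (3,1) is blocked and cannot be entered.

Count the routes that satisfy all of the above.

16

A right/down-only route from (1,1) to (4,4) makes exactly 3 down-moves and 3 right-moves in some order.
With no other constraints that would be C(6,3) = 20 routes.
Subtract routes through each blocked cell (inclusion–exclusion for overlaps): − through (3,1): 4 → 16.
That gives 16 routes.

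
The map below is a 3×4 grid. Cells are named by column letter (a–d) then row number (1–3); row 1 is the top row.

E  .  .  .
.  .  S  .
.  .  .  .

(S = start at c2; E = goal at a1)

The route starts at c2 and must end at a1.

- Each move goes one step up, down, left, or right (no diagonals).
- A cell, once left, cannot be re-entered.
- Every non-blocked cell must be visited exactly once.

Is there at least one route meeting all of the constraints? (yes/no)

One route that works: c2 → c1 → d1 → d2 → d3 → c3 → b3 → a3 → a2 → b2 → b1 → a1.

yes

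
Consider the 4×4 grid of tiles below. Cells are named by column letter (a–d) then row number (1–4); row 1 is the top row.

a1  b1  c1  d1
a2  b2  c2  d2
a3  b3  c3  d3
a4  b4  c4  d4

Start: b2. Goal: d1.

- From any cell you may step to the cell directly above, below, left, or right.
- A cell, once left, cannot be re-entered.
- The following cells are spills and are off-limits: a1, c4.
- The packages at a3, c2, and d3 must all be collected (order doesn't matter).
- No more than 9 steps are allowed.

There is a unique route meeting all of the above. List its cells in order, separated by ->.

b2 -> a2 -> a3 -> b3 -> c3 -> d3 -> d2 -> c2 -> c1 -> d1

The 9-move cap with required stops at a3, c2, d3 leaves no slack for detours.
Route from b2: left to a2, down to a3, 3× right (reaching d3), up to d2, left to c2, up to c1, right to d1 — 9 moves in all.
Check: all required cells visited; 9 ≤ 9 moves.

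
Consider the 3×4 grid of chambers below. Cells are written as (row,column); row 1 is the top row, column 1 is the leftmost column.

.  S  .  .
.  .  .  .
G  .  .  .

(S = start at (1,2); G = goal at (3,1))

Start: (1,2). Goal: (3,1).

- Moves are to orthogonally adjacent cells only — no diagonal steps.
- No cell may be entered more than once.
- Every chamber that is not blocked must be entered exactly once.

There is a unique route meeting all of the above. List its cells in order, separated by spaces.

Need to visit all 12 open cells exactly once, starting at (1,2) and ending at (3,1).
Route from (1,2): left 1 to (1,1), down 1 to (2,1), right 2 to (2,3), up 1 to (1,3), right 1 to (1,4), down 2 to (3,4), left 3 to (3,1) — 11 moves in all.
Check: all 12 open cells covered.

(1,2) (1,1) (2,1) (2,2) (2,3) (1,3) (1,4) (2,4) (3,4) (3,3) (3,2) (3,1)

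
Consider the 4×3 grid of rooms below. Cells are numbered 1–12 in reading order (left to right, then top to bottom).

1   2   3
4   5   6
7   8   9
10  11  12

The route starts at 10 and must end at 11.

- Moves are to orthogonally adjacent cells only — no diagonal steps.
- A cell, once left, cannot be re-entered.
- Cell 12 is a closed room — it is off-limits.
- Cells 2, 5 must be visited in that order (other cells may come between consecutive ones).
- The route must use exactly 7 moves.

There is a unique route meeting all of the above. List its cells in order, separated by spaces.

The waypoints must appear in the order 2, 5, with no cell reused.
Route from 10: up 3 to 1, right 1 to 2, down 3 to 11 — 7 moves in all.
Check: order respected (2 at step 4, 5 at step 5); 7 moves as required.

10 7 4 1 2 5 8 11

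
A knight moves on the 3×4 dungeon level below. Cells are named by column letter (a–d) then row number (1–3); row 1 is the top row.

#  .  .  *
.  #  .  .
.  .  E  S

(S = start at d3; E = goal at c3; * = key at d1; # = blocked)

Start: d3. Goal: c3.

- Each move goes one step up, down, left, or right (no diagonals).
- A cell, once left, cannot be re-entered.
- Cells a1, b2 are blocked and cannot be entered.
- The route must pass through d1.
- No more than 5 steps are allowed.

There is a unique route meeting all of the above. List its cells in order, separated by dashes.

The budget equals the shortest possible length, so every move has to be on a shortest route through the required cells.
Route from d3: up 2 to d1, left 1 to c1, down 2 to c3 — 5 moves in all.
Check: all required cells visited; 5 ≤ 5 moves.

d3 - d2 - d1 - c1 - c2 - c3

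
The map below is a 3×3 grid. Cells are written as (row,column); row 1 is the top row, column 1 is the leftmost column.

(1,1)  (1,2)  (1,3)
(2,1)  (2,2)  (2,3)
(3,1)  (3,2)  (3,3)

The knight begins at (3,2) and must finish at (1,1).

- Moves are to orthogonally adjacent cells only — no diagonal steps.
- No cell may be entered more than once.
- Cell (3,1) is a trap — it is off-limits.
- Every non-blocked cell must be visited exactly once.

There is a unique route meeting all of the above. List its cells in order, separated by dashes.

(3,2) - (3,3) - (2,3) - (1,3) - (1,2) - (2,2) - (2,1) - (1,1)

Need to visit all 8 open cells exactly once, starting at (3,2) and ending at (1,1).
Cell (3,3) has only two open neighbours ((2,3) and (3,2)), so the path must pass straight through it: one of those is the cell it's entered from and the other is where it exits.
Route from (3,2): right 1 to (3,3), up 2 to (1,3), left 1 to (1,2), down 1 to (2,2), left 1 to (2,1), up 1 to (1,1) — 7 moves in all.
Check: all 8 open cells covered.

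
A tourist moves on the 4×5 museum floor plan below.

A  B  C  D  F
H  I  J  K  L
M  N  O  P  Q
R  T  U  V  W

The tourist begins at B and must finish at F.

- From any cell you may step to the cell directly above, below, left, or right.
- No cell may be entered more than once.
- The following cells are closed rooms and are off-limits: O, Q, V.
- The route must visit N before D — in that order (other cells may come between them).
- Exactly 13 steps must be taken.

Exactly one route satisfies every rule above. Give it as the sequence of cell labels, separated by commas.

B, A, H, M, R, T, N, I, J, C, D, K, L, F

The waypoints must appear in the order N, D, with no cell reused.
Route from B: left to A, 3× down (reaching R), right to T, 2× up (reaching I), right to J, up to C, right to D, down to K, right to L, up to F — 13 moves in all.
Check: order respected (N at step 6, D at step 10); 13 moves as required.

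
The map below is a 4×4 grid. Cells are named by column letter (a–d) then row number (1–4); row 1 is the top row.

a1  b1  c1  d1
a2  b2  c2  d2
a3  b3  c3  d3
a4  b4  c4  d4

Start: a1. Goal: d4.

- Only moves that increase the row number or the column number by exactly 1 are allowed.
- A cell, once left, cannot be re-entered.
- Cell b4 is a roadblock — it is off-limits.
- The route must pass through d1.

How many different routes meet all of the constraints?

1

A right/down-only route from a1 to d4 makes exactly 3 down-moves and 3 right-moves in some order.
With no other constraints that would be C(6,3) = 20 routes.
Split at d1 and multiply the segment counts (each segment already excludes blocked cells): a1→d1: 1; d1→d4: 1; product = 1.
That gives 1 route.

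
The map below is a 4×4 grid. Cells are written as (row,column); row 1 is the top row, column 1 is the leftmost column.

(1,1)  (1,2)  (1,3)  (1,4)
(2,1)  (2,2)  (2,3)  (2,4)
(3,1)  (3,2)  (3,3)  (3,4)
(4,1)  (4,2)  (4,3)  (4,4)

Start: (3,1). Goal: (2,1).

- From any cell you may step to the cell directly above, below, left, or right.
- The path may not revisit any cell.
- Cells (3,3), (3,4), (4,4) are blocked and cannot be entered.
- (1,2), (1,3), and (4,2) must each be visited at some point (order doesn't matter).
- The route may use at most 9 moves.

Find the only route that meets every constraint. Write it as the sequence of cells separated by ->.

(3,1) -> (4,1) -> (4,2) -> (3,2) -> (2,2) -> (2,3) -> (1,3) -> (1,2) -> (1,1) -> (2,1)

Any route must reach (1,2), (1,3), and (4,2) and still end at (2,1) within 9 moves, so the order of the required stops is forced.
Route from (3,1): down 1 to (4,1), right 1 to (4,2), up 2 to (2,2), right 1 to (2,3), up 1 to (1,3), left 2 to (1,1), down 1 to (2,1) — 9 moves in all.
Check: all required cells visited; 9 ≤ 9 moves.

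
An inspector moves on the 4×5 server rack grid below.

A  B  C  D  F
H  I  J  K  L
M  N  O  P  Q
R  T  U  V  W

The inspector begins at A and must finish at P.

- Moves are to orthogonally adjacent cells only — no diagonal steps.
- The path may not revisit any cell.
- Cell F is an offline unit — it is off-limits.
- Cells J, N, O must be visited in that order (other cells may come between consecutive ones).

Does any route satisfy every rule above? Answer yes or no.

One route that works: A → B → C → J → I → N → O → P.

yes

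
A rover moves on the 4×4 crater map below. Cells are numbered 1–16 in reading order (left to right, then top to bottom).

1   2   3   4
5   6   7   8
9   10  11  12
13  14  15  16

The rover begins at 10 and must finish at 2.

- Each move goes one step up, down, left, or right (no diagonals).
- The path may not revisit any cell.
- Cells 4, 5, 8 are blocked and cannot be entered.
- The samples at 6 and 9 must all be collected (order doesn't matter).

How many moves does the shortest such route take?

Any route passes through 6 and 9 in some order between 10 and 2. Summing Manhattan distances along each leg and taking the cheapest ordering (10 → 9 → 6 → 2) gives a lower bound of 1 + 2 + 1 = 4 moves.
The shortest route satisfying every rule uses 8 moves: 10 → 9 → 13 → 14 → 15 → 11 → 7 → 6 → 2.
The bound of 4 isn't tight here; checking systematically, no route of length 4 through 7 satisfies every constraint (on a 4-connected grid the length of any start-to-goal walk has the same parity as the Manhattan bound, so only lengths 4, 6, 8, … need checking), so 8 is the minimum.

8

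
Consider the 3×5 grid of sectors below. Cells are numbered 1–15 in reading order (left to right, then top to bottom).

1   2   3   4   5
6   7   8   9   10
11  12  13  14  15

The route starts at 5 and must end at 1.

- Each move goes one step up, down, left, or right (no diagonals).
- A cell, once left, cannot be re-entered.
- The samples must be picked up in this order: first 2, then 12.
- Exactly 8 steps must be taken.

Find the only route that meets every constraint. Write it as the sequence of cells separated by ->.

5 -> 4 -> 3 -> 2 -> 7 -> 12 -> 11 -> 6 -> 1

The waypoints must appear in the order 2, 12, with no cell reused.
Route from 5: left 3 to 2, down 2 to 12, left 1 to 11, up 2 to 1 — 8 moves in all.
Check: order respected (2 at step 3, 12 at step 5); 8 moves as required.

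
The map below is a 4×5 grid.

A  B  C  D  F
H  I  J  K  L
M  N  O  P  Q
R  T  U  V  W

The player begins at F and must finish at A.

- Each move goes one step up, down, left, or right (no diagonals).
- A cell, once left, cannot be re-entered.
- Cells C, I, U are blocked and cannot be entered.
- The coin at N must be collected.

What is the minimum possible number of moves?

8

Any route passes through N somewhere between F and A. Summing Manhattan distances along the two legs (F → N → A) gives a lower bound of 5 + 3 = 8 moves.
A route of 8 moves achieves this: F → L → Q → P → O → N → M → H → A.
Since 8 matches the lower bound, it is optimal.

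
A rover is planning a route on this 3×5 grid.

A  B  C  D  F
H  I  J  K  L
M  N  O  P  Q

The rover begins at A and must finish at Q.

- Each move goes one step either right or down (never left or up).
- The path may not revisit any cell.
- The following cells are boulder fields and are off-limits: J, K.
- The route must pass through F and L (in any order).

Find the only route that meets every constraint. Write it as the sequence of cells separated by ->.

Moves only go right or down, so the column and row indices never decrease.
Route from A: 4× right (reaching F), 2× down (reaching Q) — 6 moves in all.
Check: all required cells visited.

A -> B -> C -> D -> F -> L -> Q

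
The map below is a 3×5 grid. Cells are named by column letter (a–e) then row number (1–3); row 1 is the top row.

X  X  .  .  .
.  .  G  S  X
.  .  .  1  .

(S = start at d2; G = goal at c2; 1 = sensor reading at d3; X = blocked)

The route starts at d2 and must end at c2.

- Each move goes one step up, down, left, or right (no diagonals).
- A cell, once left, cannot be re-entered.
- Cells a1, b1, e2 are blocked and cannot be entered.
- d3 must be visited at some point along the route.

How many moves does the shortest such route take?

3

Any route passes through d3 somewhere between d2 and c2. Summing Manhattan distances along the two legs (d2 → d3 → c2) gives a lower bound of 1 + 2 = 3 moves.
A route of 3 moves achieves this: d2 → d3 → c3 → c2.
Since 3 matches the lower bound, it is optimal.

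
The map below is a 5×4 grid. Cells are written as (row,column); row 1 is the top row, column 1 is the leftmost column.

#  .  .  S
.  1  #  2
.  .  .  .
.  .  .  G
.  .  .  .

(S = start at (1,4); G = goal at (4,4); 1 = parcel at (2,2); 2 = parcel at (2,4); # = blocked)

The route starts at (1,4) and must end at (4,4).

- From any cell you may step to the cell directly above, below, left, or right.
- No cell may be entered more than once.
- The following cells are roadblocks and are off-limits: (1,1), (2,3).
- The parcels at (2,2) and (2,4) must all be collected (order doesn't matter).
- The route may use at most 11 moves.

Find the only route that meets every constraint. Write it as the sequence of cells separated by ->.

Any route must reach (2,2) and (2,4) and still end at (4,4) within 11 moves, so the order of the required stops is forced.
Route from (1,4): 2× down (reaching (3,4)), 2× left (reaching (3,2)), up to (2,2), left to (2,1), 2× down (reaching (4,1)), 3× right (reaching (4,4)) — 11 moves in all.
Check: all required cells visited; 11 ≤ 11 moves.

(1,4) -> (2,4) -> (3,4) -> (3,3) -> (3,2) -> (2,2) -> (2,1) -> (3,1) -> (4,1) -> (4,2) -> (4,3) -> (4,4)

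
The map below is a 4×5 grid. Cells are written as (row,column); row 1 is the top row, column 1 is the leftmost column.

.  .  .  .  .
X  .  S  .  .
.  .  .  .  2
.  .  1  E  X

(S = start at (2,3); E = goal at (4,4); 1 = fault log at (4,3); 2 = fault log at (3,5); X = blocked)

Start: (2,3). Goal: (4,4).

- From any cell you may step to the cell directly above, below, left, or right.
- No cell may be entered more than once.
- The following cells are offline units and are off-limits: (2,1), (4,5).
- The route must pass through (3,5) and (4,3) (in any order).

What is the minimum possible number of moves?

7

Any route passes through (3,5) and (4,3) in some order between (2,3) and (4,4). Summing Manhattan distances along each leg and taking the cheapest ordering ((2,3) → (4,3) → (3,5) → (4,4)) gives a lower bound of 2 + 3 + 2 = 7 moves.
A route of 7 moves achieves this: (2,3) → (2,4) → (2,5) → (3,5) → (3,4) → (3,3) → (4,3) → (4,4).
Since 7 matches the lower bound, it is optimal.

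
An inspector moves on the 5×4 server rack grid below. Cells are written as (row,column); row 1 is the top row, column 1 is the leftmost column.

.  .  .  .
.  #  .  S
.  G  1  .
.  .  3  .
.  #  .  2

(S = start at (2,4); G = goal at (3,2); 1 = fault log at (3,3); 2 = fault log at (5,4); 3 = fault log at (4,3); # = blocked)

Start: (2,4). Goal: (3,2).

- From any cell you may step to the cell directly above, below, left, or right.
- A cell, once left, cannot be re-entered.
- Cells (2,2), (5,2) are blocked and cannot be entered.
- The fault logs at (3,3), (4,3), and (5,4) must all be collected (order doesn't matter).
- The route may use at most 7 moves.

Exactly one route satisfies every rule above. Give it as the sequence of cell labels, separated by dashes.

The budget equals the shortest possible length, so every move has to be on a shortest route through the required cells.
Route from (2,4): 3× down (reaching (5,4)), left to (5,3), 2× up (reaching (3,3)), left to (3,2) — 7 moves in all.
Check: all required cells visited; 7 ≤ 7 moves.

(2,4) - (3,4) - (4,4) - (5,4) - (5,3) - (4,3) - (3,3) - (3,2)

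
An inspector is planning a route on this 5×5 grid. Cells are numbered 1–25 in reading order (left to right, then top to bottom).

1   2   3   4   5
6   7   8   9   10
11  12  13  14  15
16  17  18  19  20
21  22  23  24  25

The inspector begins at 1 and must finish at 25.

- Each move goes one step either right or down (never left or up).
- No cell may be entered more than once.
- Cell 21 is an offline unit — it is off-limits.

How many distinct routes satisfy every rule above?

69

A right/down-only route from 1 to 25 makes exactly 4 down-moves and 4 right-moves in some order.
With no other constraints that would be C(8,4) = 70 routes.
Subtract routes through each blocked cell (inclusion–exclusion for overlaps): − through 21: 1 → 69.
That gives 69 routes.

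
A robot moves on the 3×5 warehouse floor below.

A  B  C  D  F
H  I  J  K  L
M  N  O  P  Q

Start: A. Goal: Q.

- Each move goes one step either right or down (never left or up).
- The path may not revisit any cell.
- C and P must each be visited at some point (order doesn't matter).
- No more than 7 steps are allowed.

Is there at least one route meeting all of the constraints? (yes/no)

One route that works: A → B → C → J → O → P → Q.

yes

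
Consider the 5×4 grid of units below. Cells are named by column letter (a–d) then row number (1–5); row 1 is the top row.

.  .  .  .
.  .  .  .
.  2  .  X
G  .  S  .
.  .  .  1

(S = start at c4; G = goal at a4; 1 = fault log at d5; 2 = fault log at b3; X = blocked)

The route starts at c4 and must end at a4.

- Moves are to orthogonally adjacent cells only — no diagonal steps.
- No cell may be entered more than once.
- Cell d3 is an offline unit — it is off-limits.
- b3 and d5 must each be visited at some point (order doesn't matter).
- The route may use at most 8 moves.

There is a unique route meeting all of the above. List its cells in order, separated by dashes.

c4 - d4 - d5 - c5 - b5 - b4 - b3 - a3 - a4

Any route must reach b3 and d5 and still end at a4 within 8 moves, so the order of the required stops is forced.
Route from c4: right to d4, down to d5, 2× left (reaching b5), 2× up (reaching b3), left to a3, down to a4 — 8 moves in all.
Check: all required cells visited; 8 ≤ 8 moves.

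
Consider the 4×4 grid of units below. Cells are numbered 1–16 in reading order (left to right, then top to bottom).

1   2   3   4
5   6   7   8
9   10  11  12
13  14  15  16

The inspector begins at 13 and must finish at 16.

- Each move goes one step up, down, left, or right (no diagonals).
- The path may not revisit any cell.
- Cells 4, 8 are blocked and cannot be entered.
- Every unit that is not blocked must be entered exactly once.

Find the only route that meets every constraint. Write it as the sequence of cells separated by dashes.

Need to visit all 14 open cells exactly once, starting at 13 and ending at 16.
Cell 3 has only two open neighbours (7 and 2), so the path must pass straight through it: one of those is the cell it's entered from and the other is where it exits.
Route from 13: 3× up (reaching 1), 2× right (reaching 3), down to 7, left to 6, 2× down (reaching 14), right to 15, up to 11, right to 12, down to 16 — 13 moves in all.
Check: all 14 open cells covered.

13 - 9 - 5 - 1 - 2 - 3 - 7 - 6 - 10 - 14 - 15 - 11 - 12 - 16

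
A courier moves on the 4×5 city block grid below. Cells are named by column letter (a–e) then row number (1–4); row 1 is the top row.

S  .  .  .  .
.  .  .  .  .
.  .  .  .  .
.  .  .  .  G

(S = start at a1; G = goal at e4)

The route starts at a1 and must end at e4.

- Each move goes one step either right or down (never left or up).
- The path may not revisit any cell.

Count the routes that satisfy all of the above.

35

A right/down-only route from a1 to e4 makes exactly 3 down-moves and 4 right-moves in some order.
With no other constraints that would be C(7,3) = 35 routes.
That gives 35 routes.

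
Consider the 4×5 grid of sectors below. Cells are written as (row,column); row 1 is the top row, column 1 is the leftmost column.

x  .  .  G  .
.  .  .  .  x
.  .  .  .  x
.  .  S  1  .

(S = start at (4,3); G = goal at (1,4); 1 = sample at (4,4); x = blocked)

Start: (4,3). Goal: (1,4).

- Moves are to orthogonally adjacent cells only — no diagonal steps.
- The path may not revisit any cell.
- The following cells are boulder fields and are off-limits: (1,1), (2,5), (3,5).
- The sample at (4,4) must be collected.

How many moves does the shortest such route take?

4

Any route passes through (4,4) somewhere between (4,3) and (1,4). Summing Manhattan distances along the two legs ((4,3) → (4,4) → (1,4)) gives a lower bound of 1 + 3 = 4 moves.
A route of 4 moves achieves this: (4,3) → (4,4) → (3,4) → (2,4) → (1,4).
Since 4 matches the lower bound, it is optimal.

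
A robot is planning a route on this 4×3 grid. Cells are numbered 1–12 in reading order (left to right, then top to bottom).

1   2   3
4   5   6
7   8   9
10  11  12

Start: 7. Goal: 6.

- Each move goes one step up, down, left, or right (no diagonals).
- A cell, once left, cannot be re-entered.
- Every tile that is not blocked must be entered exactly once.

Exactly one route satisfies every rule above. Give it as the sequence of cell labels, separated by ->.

7 -> 10 -> 11 -> 12 -> 9 -> 8 -> 5 -> 4 -> 1 -> 2 -> 3 -> 6

Need to visit all 12 open cells exactly once, starting at 7 and ending at 6.
Cell 1 has only two open neighbours (4 and 2), so the path must pass straight through it: one of those is the cell it's entered from and the other is where it exits.
Route from 7: down to 10, 2× right (reaching 12), up to 9, left to 8, up to 5, left to 4, up to 1, 2× right (reaching 3), down to 6 — 11 moves in all.
Check: all 12 open cells covered.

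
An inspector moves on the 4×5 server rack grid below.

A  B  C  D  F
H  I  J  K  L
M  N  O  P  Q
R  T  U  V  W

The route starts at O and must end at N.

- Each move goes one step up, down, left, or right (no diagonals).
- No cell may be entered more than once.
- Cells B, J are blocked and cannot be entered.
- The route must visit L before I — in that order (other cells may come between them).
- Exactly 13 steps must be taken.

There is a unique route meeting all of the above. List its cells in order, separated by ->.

O -> P -> K -> L -> Q -> W -> V -> U -> T -> R -> M -> H -> I -> N

The waypoints must appear in the order L, I, with no cell reused.
Route from O: right 1 to P, up 1 to K, right 1 to L, down 2 to W, left 4 to R, up 2 to H, right 1 to I, down 1 to N — 13 moves in all.
Check: order respected (L at step 3, I at step 12); 13 moves as required.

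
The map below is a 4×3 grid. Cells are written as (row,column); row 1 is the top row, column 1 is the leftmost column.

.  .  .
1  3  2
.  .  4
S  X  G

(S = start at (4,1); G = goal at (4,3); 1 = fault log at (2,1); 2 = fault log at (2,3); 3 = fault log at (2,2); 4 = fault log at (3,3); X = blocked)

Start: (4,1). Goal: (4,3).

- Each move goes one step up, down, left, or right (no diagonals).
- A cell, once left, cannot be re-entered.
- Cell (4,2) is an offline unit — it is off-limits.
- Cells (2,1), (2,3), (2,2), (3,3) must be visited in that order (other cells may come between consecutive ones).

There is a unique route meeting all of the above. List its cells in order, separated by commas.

The waypoints must appear in the order (2,1), (2,3), (2,2), (3,3), with no cell reused.
Route from (4,1): up 3 to (1,1), right 2 to (1,3), down 1 to (2,3), left 1 to (2,2), down 1 to (3,2), right 1 to (3,3), down 1 to (4,3) — 10 moves in all.
Check: order respected (1 at step 2, 2 at step 6, 3 at step 7, 4 at step 9).

(4,1), (3,1), (2,1), (1,1), (1,2), (1,3), (2,3), (2,2), (3,2), (3,3), (4,3)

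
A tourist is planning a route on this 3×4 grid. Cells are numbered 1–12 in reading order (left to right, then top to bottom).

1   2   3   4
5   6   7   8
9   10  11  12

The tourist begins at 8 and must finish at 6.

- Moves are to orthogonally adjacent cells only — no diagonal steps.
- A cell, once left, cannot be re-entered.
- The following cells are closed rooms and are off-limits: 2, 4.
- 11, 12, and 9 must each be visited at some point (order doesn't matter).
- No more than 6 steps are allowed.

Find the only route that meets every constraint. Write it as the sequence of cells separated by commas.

Any route must reach 11, 12, and 9 and still end at 6 within 6 moves, so the order of the required stops is forced.
Route from 8: down to 12, 3× left (reaching 9), up to 5, right to 6 — 6 moves in all.
Check: all required cells visited; 6 ≤ 6 moves.

8, 12, 11, 10, 9, 5, 6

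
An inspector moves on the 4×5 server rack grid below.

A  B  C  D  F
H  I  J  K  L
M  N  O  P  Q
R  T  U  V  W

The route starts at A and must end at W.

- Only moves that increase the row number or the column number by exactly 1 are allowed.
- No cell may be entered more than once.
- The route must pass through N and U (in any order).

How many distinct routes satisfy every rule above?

A right/down-only route from A to W makes exactly 3 down-moves and 4 right-moves in some order.
With no other constraints that would be C(7,3) = 35 routes.
A monotone route can only reach the required cells in the order N, U, so split there and multiply the segment counts: A→N: 3; N→U: 2; U→W: 1; product = 6.
That gives 6 routes.

6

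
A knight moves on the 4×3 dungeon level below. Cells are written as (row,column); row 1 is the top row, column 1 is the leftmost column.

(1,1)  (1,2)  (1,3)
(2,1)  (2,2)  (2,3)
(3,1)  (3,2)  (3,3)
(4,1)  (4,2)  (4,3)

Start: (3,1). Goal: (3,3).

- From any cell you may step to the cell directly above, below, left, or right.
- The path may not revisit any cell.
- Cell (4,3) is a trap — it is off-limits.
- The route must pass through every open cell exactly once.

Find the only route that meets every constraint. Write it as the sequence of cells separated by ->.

Need to visit all 11 open cells exactly once, starting at (3,1) and ending at (3,3).
Cell (1,3) has only two open neighbours ((2,3) and (1,2)), so the path must pass straight through it: one of those is the cell it's entered from and the other is where it exits.
Route from (3,1): down 1 to (4,1), right 1 to (4,2), up 2 to (2,2), left 1 to (2,1), up 1 to (1,1), right 2 to (1,3), down 2 to (3,3) — 10 moves in all.
Check: all 11 open cells covered.

(3,1) -> (4,1) -> (4,2) -> (3,2) -> (2,2) -> (2,1) -> (1,1) -> (1,2) -> (1,3) -> (2,3) -> (3,3)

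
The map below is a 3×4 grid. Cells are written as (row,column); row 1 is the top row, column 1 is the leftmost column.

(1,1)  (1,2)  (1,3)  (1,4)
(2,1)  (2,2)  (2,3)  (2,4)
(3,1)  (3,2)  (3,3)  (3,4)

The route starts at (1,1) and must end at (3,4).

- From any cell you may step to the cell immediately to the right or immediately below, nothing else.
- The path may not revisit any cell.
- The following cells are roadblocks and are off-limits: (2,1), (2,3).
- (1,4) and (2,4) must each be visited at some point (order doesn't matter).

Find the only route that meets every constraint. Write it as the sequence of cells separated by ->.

Moves only go right or down, so the column and row indices never decrease.
Route from (1,1): 3× right (reaching (1,4)), 2× down (reaching (3,4)) — 5 moves in all.
Check: all required cells visited.

(1,1) -> (1,2) -> (1,3) -> (1,4) -> (2,4) -> (3,4)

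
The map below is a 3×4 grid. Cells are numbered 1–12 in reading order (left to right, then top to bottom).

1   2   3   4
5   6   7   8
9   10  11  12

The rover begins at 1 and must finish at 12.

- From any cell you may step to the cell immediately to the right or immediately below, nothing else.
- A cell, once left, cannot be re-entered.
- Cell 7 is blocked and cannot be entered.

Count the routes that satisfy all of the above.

4

A right/down-only route from 1 to 12 makes exactly 2 down-moves and 3 right-moves in some order.
With no other constraints that would be C(5,2) = 10 routes.
Subtract routes through each blocked cell (inclusion–exclusion for overlaps): − through 7: 6 → 4.
That gives 4 routes.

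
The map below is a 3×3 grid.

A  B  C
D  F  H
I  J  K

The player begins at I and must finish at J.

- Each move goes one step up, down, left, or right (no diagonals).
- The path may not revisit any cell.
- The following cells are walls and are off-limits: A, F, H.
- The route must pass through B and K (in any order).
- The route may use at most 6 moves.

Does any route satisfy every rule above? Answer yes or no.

The blocked cells wall B off from I completely — no sequence of moves reaches it at all, so no route can satisfy the rules.

no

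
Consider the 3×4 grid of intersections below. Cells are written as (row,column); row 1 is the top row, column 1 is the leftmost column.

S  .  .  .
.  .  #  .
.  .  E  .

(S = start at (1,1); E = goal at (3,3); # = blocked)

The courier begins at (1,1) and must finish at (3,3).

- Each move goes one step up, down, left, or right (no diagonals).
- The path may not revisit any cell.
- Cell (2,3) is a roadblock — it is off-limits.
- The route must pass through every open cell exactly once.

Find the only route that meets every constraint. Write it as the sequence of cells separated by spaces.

(1,1) (2,1) (3,1) (3,2) (2,2) (1,2) (1,3) (1,4) (2,4) (3,4) (3,3)

Need to visit all 11 open cells exactly once, starting at (1,1) and ending at (3,3).
Cell (1,4) has only two open neighbours ((2,4) and (1,3)), so the path must pass straight through it: one of those is the cell it's entered from and the other is where it exits.
Route from (1,1): 2× down (reaching (3,1)), right to (3,2), 2× up (reaching (1,2)), 2× right (reaching (1,4)), 2× down (reaching (3,4)), left to (3,3) — 10 moves in all.
Check: all 11 open cells covered.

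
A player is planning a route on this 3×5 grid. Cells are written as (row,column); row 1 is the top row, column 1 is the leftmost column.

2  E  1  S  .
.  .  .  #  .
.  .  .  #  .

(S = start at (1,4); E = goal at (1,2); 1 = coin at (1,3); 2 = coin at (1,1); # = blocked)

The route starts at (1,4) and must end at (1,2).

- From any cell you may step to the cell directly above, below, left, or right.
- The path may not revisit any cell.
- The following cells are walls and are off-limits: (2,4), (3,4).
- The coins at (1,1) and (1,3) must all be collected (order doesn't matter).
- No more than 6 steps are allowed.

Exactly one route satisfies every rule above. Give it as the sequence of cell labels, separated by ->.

(1,4) -> (1,3) -> (2,3) -> (2,2) -> (2,1) -> (1,1) -> (1,2)

The 6-move cap with required stops at (1,1), (1,3) leaves no slack for detours.
Route from (1,4): left 1 to (1,3), down 1 to (2,3), left 2 to (2,1), up 1 to (1,1), right 1 to (1,2) — 6 moves in all.
Check: all required cells visited; 6 ≤ 6 moves.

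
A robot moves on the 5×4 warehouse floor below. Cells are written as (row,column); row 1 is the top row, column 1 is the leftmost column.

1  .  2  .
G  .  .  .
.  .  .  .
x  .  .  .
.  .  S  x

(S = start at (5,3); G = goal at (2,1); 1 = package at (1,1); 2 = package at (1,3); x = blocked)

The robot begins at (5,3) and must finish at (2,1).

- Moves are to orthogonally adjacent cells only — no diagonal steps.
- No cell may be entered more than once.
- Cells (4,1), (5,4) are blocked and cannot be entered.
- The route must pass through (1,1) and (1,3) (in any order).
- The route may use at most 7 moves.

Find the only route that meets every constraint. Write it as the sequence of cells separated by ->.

The budget equals the shortest possible length, so every move has to be on a shortest route through the required cells.
Route from (5,3): up 4 to (1,3), left 2 to (1,1), down 1 to (2,1) — 7 moves in all.
Check: all required cells visited; 7 ≤ 7 moves.

(5,3) -> (4,3) -> (3,3) -> (2,3) -> (1,3) -> (1,2) -> (1,1) -> (2,1)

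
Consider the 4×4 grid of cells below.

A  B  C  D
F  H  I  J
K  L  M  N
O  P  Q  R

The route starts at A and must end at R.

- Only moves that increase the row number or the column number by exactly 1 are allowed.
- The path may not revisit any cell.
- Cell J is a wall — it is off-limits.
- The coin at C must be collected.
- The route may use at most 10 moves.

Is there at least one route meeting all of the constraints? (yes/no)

One route that works: A → B → C → I → M → Q → R.

yes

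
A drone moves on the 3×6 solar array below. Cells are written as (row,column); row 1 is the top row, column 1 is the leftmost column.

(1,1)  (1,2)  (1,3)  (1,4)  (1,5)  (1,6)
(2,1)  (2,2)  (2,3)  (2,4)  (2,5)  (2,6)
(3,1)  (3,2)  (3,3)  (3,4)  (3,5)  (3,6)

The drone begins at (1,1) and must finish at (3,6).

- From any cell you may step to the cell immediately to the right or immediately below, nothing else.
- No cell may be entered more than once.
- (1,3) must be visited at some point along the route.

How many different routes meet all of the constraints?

10

A right/down-only route from (1,1) to (3,6) makes exactly 2 down-moves and 5 right-moves in some order.
With no other constraints that would be C(7,2) = 21 routes.
Split at (1,3) and multiply the segment counts: (1,1)→(1,3): 1; (1,3)→(3,6): 10; product = 10.
That gives 10 routes.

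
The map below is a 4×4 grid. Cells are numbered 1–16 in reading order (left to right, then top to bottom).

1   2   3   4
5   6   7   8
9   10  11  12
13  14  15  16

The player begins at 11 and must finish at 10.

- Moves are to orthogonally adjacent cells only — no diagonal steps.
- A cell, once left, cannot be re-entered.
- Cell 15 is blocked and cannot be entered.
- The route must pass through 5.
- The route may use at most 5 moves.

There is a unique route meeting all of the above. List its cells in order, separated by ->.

The budget equals the shortest possible length, so every move has to be on a shortest route through the required cells.
Route from 11: up 1 to 7, left 2 to 5, down 1 to 9, right 1 to 10 — 5 moves in all.
Check: all required cells visited; 5 ≤ 5 moves.

11 -> 7 -> 6 -> 5 -> 9 -> 10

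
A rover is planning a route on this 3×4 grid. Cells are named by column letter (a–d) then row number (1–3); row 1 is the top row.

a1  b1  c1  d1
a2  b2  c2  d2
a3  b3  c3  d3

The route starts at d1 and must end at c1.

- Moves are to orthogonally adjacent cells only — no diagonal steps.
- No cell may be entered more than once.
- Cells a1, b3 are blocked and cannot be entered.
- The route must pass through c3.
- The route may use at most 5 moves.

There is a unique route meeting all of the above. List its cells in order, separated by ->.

The budget equals the shortest possible length, so every move has to be on a shortest route through the required cells.
Route from d1: down 2 to d3, left 1 to c3, up 2 to c1 — 5 moves in all.
Check: all required cells visited; 5 ≤ 5 moves.

d1 -> d2 -> d3 -> c3 -> c2 -> c1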